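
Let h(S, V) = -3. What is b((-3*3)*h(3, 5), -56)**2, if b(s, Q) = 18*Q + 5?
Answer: 1006009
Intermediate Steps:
b(s, Q) = 5 + 18*Q
b((-3*3)*h(3, 5), -56)**2 = (5 + 18*(-56))**2 = (5 - 1008)**2 = (-1003)**2 = 1006009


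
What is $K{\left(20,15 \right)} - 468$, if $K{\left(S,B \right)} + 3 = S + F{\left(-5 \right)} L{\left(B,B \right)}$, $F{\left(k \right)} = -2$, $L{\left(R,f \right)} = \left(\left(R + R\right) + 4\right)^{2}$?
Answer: $-2763$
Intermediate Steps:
$L{\left(R,f \right)} = \left(4 + 2 R\right)^{2}$ ($L{\left(R,f \right)} = \left(2 R + 4\right)^{2} = \left(4 + 2 R\right)^{2}$)
$K{\left(S,B \right)} = -3 + S - 8 \left(2 + B\right)^{2}$ ($K{\left(S,B \right)} = -3 + \left(S - 2 \cdot 4 \left(2 + B\right)^{2}\right) = -3 + \left(S - 8 \left(2 + B\right)^{2}\right) = -3 + S - 8 \left(2 + B\right)^{2}$)
$K{\left(20,15 \right)} - 468 = \left(-3 + 20 - 8 \left(2 + 15\right)^{2}\right) - 468 = \left(-3 + 20 - 8 \cdot 17^{2}\right) - 468 = \left(-3 + 20 - 2312\right) - 468 = -2295 - 468 = -2763$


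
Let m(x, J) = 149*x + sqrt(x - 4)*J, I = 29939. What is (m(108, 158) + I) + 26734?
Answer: 72765 + 316*sqrt(26) ≈ 74376.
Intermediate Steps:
m(x, J) = 149*x + J*sqrt(-4 + x) (m(x, J) = 149*x + sqrt(-4 + x)*J = 149*x + J*sqrt(-4 + x))
(m(108, 158) + I) + 26734 = ((149*108 + 158*sqrt(-4 + 108)) + 29939) + 26734 = ((16092 + 158*sqrt(104)) + 29939) + 26734 = ((16092 + 158*(2*sqrt(26))) + 29939) + 26734 = ((16092 + 316*sqrt(26)) + 29939) + 26734 = (46031 + 316*sqrt(26)) + 26734 = 72765 + 316*sqrt(26)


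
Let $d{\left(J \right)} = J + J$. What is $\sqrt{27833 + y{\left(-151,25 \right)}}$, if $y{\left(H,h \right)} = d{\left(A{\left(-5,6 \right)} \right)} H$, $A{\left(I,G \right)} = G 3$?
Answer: $\sqrt{22397} \approx 149.66$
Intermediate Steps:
$A{\left(I,G \right)} = 3 G$
$d{\left(J \right)} = 2 J$
$y{\left(H,h \right)} = 36 H$ ($y{\left(H,h \right)} = 2 \cdot 3 \cdot 6 H = 2 \cdot 18 H = 36 H$)
$\sqrt{27833 + y{\left(-151,25 \right)}} = \sqrt{27833 + 36 \left(-151\right)} = \sqrt{27833 - 5436} = \sqrt{22397}$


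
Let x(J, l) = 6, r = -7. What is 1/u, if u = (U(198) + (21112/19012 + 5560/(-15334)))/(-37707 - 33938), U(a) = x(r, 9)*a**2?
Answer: -74595240797/244910973666 ≈ -0.30458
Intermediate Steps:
U(a) = 6*a**2
u = -244910973666/74595240797 (u = (6*198**2 + (21112/19012 + 5560/(-15334)))/(-37707 - 33938) = (6*39204 + (21112*(1/19012) + 5560*(-1/15334)))/(-71645) = (235224 + (754/679 - 2780/7667))*(-1/71645) = (235224 + 3893298/5205893)*(-1/71645) = (1224554868330/5205893)*(-1/71645) = -244910973666/74595240797 ≈ -3.2832)
1/u = 1/(-244910973666/74595240797) = -74595240797/244910973666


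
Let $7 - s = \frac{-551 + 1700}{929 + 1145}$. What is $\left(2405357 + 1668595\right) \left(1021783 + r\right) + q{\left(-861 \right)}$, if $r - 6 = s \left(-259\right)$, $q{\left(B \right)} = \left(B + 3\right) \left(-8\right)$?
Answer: $\frac{4309686788805408}{1037} \approx 4.1559 \cdot 10^{12}$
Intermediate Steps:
$q{\left(B \right)} = -24 - 8 B$ ($q{\left(B \right)} = \left(3 + B\right) \left(-8\right) = -24 - 8 B$)
$s = \frac{13369}{2074}$ ($s = 7 - \frac{-551 + 1700}{929 + 1145} = 7 - \frac{1149}{2074} = \frac{13369}{2074} \approx 6.446$)
$r = - \frac{3450127}{2074}$ ($r = 6 + \frac{13369}{2074} \left(-259\right) = 6 - \frac{3462571}{2074} = - \frac{3450127}{2074} \approx -1663.5$)
$\left(2405357 + 1668595\right) \left(1021783 + r\right) + q{\left(-861 \right)} = \left(2405357 + 1668595\right) \left(1021783 - \frac{3450127}{2074}\right) - -6864 = 4073952 \cdot \frac{2115727815}{2074} + \left(-24 + 6888\right) = \frac{4309686781687440}{1037} + 6864 = \frac{4309686788805408}{1037}$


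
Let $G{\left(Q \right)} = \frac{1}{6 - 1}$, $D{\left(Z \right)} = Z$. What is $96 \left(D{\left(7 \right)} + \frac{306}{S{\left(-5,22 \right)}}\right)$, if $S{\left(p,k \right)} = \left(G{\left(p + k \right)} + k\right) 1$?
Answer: $\frac{73824}{37} \approx 1995.2$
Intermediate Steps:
$G{\left(Q \right)} = \frac{1}{5}$
$S{\left(p,k \right)} = \frac{1}{5} + k$ ($S{\left(p,k \right)} = \left(\frac{1}{5} + k\right) 1 = \frac{1}{5} + k$)
$96 \left(D{\left(7 \right)} + \frac{306}{S{\left(-5,22 \right)}}\right) = 96 \left(7 + \frac{306}{\frac{1}{5} + 22}\right) = 96 \left(7 + \frac{306}{\frac{111}{5}}\right) = 96 \left(7 + 306 \cdot \frac{5}{111}\right) = 96 \left(7 + \frac{510}{37}\right) = 96 \cdot \frac{769}{37} = \frac{73824}{37}$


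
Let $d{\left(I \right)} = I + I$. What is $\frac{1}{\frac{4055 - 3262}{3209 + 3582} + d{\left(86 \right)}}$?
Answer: $\frac{6791}{1168845} \approx 0.00581$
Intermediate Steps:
$d{\left(I \right)} = 2 I$
$\frac{1}{\frac{4055 - 3262}{3209 + 3582} + d{\left(86 \right)}} = \frac{1}{\frac{4055 - 3262}{3209 + 3582} + 2 \cdot 86} = \frac{1}{\frac{793}{6791} + 172} = \frac{1}{\frac{1168845}{6791}} = \frac{6791}{1168845}$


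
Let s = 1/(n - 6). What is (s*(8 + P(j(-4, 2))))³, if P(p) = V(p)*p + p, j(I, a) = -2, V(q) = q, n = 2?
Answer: -125/8 ≈ -15.625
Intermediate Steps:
s = -¼ (s = 1/(2 - 6) = 1/(-4) = -¼ ≈ -0.25000)
P(p) = p + p² (P(p) = p*p + p = p² + p = p + p²)
(s*(8 + P(j(-4, 2))))³ = (-(8 - 2*(1 - 2))/4)³ = (-(8 - 2*(-1))/4)³ = (-(8 + 2)/4)³ = (-¼*10)³ = (-5/2)³ = -125/8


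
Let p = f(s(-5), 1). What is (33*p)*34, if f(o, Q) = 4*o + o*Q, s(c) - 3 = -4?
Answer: -5610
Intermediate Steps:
s(c) = -1 (s(c) = 3 - 4 = -1)
f(o, Q) = 4*o + Q*o
p = -5 (p = -(4 + 1) = -1*5 = -5)
(33*p)*34 = (33*(-5))*34 = -165*34 = -5610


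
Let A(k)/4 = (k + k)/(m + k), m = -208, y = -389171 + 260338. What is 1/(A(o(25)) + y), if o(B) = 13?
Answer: -15/1932503 ≈ -7.7619e-6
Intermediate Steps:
y = -128833
A(k) = 8*k/(-208 + k) (A(k) = 4*((k + k)/(-208 + k)) = 4*((2*k)/(-208 + k)) = 4*(2*k/(-208 + k)) = 8*k/(-208 + k))
1/(A(o(25)) + y) = 1/(8*13/(-208 + 13) - 128833) = 1/(8*13/(-195) - 128833) = 1/(8*13*(-1/195) - 128833) = 1/(-8/15 - 128833) = 1/(-1932503/15) = -15/1932503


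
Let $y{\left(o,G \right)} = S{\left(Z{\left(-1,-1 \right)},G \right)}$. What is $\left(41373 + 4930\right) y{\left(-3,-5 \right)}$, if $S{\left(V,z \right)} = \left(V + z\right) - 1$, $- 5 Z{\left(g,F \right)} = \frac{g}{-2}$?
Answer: $- \frac{2824483}{10} \approx -2.8245 \cdot 10^{5}$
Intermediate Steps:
$Z{\left(g,F \right)} = \frac{g}{10}$ ($Z{\left(g,F \right)} = - \frac{g \frac{1}{-2}}{5} = - \frac{g \left(- \frac{1}{2}\right)}{5} = - \frac{\left(- \frac{1}{2}\right) g}{5} = \frac{g}{10}$)
$S{\left(V,z \right)} = -1 + V + z$ ($S{\left(V,z \right)} = \left(V + z\right) + \left(-3 + 2\right) = \left(V + z\right) - 1 = -1 + V + z$)
$y{\left(o,G \right)} = - \frac{11}{10} + G$ ($y{\left(o,G \right)} = -1 + \frac{1}{10} \left(-1\right) + G = -1 - \frac{1}{10} + G = - \frac{11}{10} + G$)
$\left(41373 + 4930\right) y{\left(-3,-5 \right)} = \left(41373 + 4930\right) \left(- \frac{11}{10} - 5\right) = 46303 \left(- \frac{61}{10}\right) = - \frac{2824483}{10}$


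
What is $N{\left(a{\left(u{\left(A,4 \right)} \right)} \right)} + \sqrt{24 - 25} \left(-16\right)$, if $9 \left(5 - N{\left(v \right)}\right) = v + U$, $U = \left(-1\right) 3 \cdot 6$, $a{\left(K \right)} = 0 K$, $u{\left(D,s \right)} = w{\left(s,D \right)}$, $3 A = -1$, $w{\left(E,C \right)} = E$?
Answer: $7 - 16 i \approx 7.0 - 16.0 i$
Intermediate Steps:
$A = - \frac{1}{3}$ ($A = \frac{1}{3} \left(-1\right) = - \frac{1}{3} \approx -0.33333$)
$u{\left(D,s \right)} = s$
$a{\left(K \right)} = 0$
$U = -18$ ($U = \left(-3\right) 6 = -18$)
$N{\left(v \right)} = 7 - \frac{v}{9}$ ($N{\left(v \right)} = 5 - \frac{v - 18}{9} = 5 - \frac{-18 + v}{9} = 5 - \left(-2 + \frac{v}{9}\right) = 7 - \frac{v}{9}$)
$N{\left(a{\left(u{\left(A,4 \right)} \right)} \right)} + \sqrt{24 - 25} \left(-16\right) = \left(7 - 0\right) + \sqrt{24 - 25} \left(-16\right) = \left(7 + 0\right) + \sqrt{-1} \left(-16\right) = 7 + i \left(-16\right) = 7 - 16 i$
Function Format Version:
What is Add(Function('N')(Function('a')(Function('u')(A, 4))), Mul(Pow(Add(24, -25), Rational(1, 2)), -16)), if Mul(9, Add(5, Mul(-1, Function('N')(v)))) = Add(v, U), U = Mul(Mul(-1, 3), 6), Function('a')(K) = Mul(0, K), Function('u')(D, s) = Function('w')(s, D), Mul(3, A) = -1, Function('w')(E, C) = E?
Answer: Add(7, Mul(-16, I)) ≈ Add(7.0000, Mul(-16.000, I))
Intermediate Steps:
A = Rational(-1, 3) (A = Mul(Rational(1, 3), -1) = Rational(-1, 3) ≈ -0.33333)
Function('u')(D, s) = s
Function('a')(K) = 0
U = -18 (U = Mul(-3, 6) = -18)
Function('N')(v) = Add(7, Mul(Rational(-1, 9), v)) (Function('N')(v) = Add(5, Mul(Rational(-1, 9), Add(v, -18))) = Add(5, Mul(Rational(-1, 9), Add(-18, v))) = Add(5, Add(2, Mul(Rational(-1, 9), v))) = Add(7, Mul(Rational(-1, 9), v)))
Add(Function('N')(Function('a')(Function('u')(A, 4))), Mul(Pow(Add(24, -25), Rational(1, 2)), -16)) = Add(Add(7, Mul(Rational(-1, 9), 0)), Mul(Pow(Add(24, -25), Rational(1, 2)), -16)) = Add(Add(7, 0), Mul(Pow(-1, Rational(1, 2)), -16)) = Add(7, Mul(I, -16)) = Add(7, Mul(-16, I))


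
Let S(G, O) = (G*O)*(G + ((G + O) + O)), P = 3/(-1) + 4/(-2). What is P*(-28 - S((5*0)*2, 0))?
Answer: 140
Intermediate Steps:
P = -5 (P = 3*(-1) + 4*(-½) = -3 - 2 = -5)
S(G, O) = G*O*(2*G + 2*O) (S(G, O) = (G*O)*(G + (G + 2*O)) = (G*O)*(2*G + 2*O) = G*O*(2*G + 2*O))
P*(-28 - S((5*0)*2, 0)) = -5*(-28 - 2*(5*0)*2*0*((5*0)*2 + 0)) = -5*(-28 - 2*0*2*0*(0*2 + 0)) = -5*(-28 - 2*0*0*(0 + 0)) = -5*(-28 - 2*0*0*0) = -5*(-28 - 1*0) = -5*(-28 + 0) = -5*(-28) = 140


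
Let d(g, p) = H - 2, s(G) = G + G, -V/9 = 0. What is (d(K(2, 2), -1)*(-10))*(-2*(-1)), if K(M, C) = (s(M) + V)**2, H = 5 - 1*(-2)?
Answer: -100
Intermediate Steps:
V = 0 (V = -9*0 = 0)
H = 7 (H = 5 + 2 = 7)
s(G) = 2*G
K(M, C) = 4*M**2 (K(M, C) = (2*M + 0)**2 = (2*M)**2 = 4*M**2)
d(g, p) = 5 (d(g, p) = 7 - 2 = 5)
(d(K(2, 2), -1)*(-10))*(-2*(-1)) = (5*(-10))*(-2*(-1)) = -50*2 = -100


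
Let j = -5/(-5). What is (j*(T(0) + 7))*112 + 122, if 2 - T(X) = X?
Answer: 1130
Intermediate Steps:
j = 1 (j = -5*(-⅕) = 1)
T(X) = 2 - X
(j*(T(0) + 7))*112 + 122 = (1*((2 - 1*0) + 7))*112 + 122 = (1*((2 + 0) + 7))*112 + 122 = (1*(2 + 7))*112 + 122 = (1*9)*112 + 122 = 9*112 + 122 = 1008 + 122 = 1130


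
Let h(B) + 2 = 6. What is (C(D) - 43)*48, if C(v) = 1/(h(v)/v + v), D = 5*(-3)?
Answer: -473376/229 ≈ -2067.1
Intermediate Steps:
h(B) = 4 (h(B) = -2 + 6 = 4)
D = -15
C(v) = 1/(v + 4/v) (C(v) = 1/(4/v + v) = 1/(v + 4/v))
(C(D) - 43)*48 = (-15/(4 + (-15)**2) - 43)*48 = (-15/(4 + 225) - 43)*48 = (-15/229 - 43)*48 = -9862/229*48 = -473376/229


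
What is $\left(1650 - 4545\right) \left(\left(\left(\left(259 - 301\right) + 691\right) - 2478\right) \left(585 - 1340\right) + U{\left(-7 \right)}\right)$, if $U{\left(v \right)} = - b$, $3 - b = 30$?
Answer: $-3997769190$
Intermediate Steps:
$b = -27$ ($b = 3 - 30 = -27$)
$U{\left(v \right)} = 27$ ($U{\left(v \right)} = \left(-1\right) \left(-27\right) = 27$)
$\left(1650 - 4545\right) \left(\left(\left(\left(259 - 301\right) + 691\right) - 2478\right) \left(585 - 1340\right) + U{\left(-7 \right)}\right) = \left(1650 - 4545\right) \left(\left(\left(\left(259 - 301\right) + 691\right) - 2478\right) \left(585 - 1340\right) + 27\right) = - 2895 \left(\left(\left(-42 + 691\right) - 2478\right) \left(-755\right) + 27\right) = - 2895 \left(\left(649 - 2478\right) \left(-755\right) + 27\right) = - 2895 \left(\left(-1829\right) \left(-755\right) + 27\right) = - 2895 \left(1380895 + 27\right) = \left(-2895\right) 1380922 = -3997769190$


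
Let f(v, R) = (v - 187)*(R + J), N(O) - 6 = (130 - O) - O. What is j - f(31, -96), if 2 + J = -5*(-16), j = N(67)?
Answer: -2806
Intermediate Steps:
N(O) = 136 - 2*O (N(O) = 6 + ((130 - O) - O) = 6 + (130 - 2*O) = 136 - 2*O)
j = 2 (j = 136 - 2*67 = 136 - 134 = 2)
J = 78 (J = -2 - 5*(-16) = -2 + 80 = 78)
f(v, R) = (-187 + v)*(78 + R) (f(v, R) = (v - 187)*(R + 78) = (-187 + v)*(78 + R))
j - f(31, -96) = 2 - (-14586 - 187*(-96) + 78*31 - 96*31) = 2 - (-14586 + 17952 + 2418 - 2976) = 2 - 1*2808 = 2 - 2808 = -2806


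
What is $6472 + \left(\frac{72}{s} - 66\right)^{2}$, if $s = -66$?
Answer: $\frac{1327756}{121} \approx 10973.0$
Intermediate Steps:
$6472 + \left(\frac{72}{s} - 66\right)^{2} = 6472 + \left(\frac{72}{-66} - 66\right)^{2} = 6472 + \left(72 \left(- \frac{1}{66}\right) - 66\right)^{2} = 6472 + \left(- \frac{12}{11} - 66\right)^{2} = 6472 + \left(- \frac{738}{11}\right)^{2} = 6472 + \frac{544644}{121} = \frac{1327756}{121}$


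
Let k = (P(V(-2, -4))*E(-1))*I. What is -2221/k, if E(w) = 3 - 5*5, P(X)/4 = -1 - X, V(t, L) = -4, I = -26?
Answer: -2221/6864 ≈ -0.32357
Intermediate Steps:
P(X) = -4 - 4*X (P(X) = 4*(-1 - X) = -4 - 4*X)
E(w) = -22 (E(w) = 3 - 25 = -22)
k = 6864 (k = ((-4 - 4*(-4))*(-22))*(-26) = ((-4 + 16)*(-22))*(-26) = (12*(-22))*(-26) = -264*(-26) = 6864)
-2221/k = -2221/6864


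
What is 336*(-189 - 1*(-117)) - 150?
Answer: -24342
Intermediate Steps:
336*(-189 - 1*(-117)) - 150 = 336*(-189 + 117) - 150 = 336*(-72) - 150 = -24192 - 150 = -24342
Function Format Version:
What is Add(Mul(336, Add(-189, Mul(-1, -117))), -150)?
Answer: -24342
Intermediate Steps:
Add(Mul(336, Add(-189, Mul(-1, -117))), -150) = Add(Mul(336, Add(-189, 117)), -150) = Add(Mul(336, -72), -150) = Add(-24192, -150) = -24342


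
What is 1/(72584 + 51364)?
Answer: 1/123948 ≈ 8.0679e-6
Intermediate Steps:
1/(72584 + 51364) = 1/123948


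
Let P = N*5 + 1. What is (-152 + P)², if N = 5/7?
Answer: 1065024/49 ≈ 21735.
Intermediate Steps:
N = 5/7 (N = 5*(⅐) = 5/7 ≈ 0.71429)
P = 32/7 (P = (5/7)*5 + 1 = 25/7 + 1 = 32/7 ≈ 4.5714)
(-152 + P)² = (-152 + 32/7)² = (-1032/7)² = 1065024/49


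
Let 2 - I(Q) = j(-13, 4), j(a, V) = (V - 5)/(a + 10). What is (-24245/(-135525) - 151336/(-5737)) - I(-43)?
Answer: 99246462/3987215 ≈ 24.891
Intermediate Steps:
j(a, V) = (-5 + V)/(10 + a)
I(Q) = 5/3 (I(Q) = 2 - (-5 + 4)/(10 - 13) = 2 - (-1)/(-3) = 2 - (-1)*(-1)/3 = 2 - 1*⅓ = 2 - ⅓ = 5/3)
(-24245/(-135525) - 151336/(-5737)) - I(-43) = (-24245/(-135525) - 151336/(-5737)) - 1*5/3 = (-24245*(-1/135525) - 151336*(-1/5737)) - 5/3 = (373/2085 + 151336/5737) - 5/3 = 317675461/11961645 - 5/3 = 99246462/3987215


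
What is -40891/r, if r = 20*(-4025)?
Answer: 40891/80500 ≈ 0.50796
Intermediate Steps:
r = -80500
-40891/r = -40891/(-80500) = -40891*(-1/80500) = 40891/80500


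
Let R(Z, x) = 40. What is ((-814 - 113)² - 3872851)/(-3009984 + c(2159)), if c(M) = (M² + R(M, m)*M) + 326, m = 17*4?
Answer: -3013522/1737983 ≈ -1.7339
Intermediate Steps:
m = 68
c(M) = 326 + M² + 40*M (c(M) = (M² + 40*M) + 326 = 326 + M² + 40*M)
((-814 - 113)² - 3872851)/(-3009984 + c(2159)) = ((-814 - 113)² - 3872851)/(-3009984 + (326 + 2159² + 40*2159)) = ((-927)² - 3872851)/(-3009984 + (326 + 4661281 + 86360)) = (859329 - 3872851)/(-3009984 + 4747967) = -3013522/1737983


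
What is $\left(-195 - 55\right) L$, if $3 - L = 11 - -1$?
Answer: $2250$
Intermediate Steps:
$L = -9$ ($L = 3 - \left(11 - -1\right) = 3 - \left(11 + 1\right) = 3 - 12 = -9$)
$\left(-195 - 55\right) L = \left(-195 - 55\right) \left(-9\right) = \left(-250\right) \left(-9\right) = 2250$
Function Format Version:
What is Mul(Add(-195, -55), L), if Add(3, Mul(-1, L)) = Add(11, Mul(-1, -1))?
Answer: 2250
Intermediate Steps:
L = -9 (L = Add(3, Mul(-1, Add(11, Mul(-1, -1)))) = Add(3, Mul(-1, Add(11, 1))) = Add(3, Mul(-1, 12)) = Add(3, -12) = -9)
Mul(Add(-195, -55), L) = Mul(Add(-195, -55), -9) = Mul(-250, -9) = 2250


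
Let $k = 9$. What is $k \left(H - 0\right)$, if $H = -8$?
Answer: $-72$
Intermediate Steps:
$k \left(H - 0\right) = 9 \left(-8 - 0\right) = 9 \left(-8 + \left(-3 + 3\right)\right) = 9 \left(-8 + 0\right) = 9 \left(-8\right) = -72$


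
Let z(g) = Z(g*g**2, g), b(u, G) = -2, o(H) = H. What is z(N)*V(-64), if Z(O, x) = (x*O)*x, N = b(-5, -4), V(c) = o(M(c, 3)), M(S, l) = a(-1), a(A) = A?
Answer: 32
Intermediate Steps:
M(S, l) = -1
V(c) = -1
N = -2
Z(O, x) = O*x**2 (Z(O, x) = (O*x)*x = O*x**2)
z(g) = g**5 (z(g) = (g*g**2)*g**2 = g**3*g**2 = g**5)
z(N)*V(-64) = (-2)**5*(-1) = -32*(-1) = 32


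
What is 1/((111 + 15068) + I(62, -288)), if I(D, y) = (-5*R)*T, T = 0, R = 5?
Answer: 1/15179 ≈ 6.5880e-5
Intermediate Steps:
I(D, y) = 0 (I(D, y) = -5*5*0 = -25*0 = 0)
1/((111 + 15068) + I(62, -288)) = 1/((111 + 15068) + 0) = 1/(15179 + 0) = 1/15179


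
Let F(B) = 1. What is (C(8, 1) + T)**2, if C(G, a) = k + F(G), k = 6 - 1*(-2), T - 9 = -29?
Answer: 121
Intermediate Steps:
T = -20 (T = 9 - 29 = -20)
k = 8 (k = 6 + 2 = 8)
C(G, a) = 9 (C(G, a) = 8 + 1 = 9)
(C(8, 1) + T)**2 = (9 - 20)**2 = (-11)**2 = 121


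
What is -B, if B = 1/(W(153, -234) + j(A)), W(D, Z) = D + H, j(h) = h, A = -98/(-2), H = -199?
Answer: -1/3 ≈ -0.33333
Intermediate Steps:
A = 49 (A = -98*(-1/2) = 49)
W(D, Z) = -199 + D (W(D, Z) = D - 199 = -199 + D)
B = 1/3 (B = 1/((-199 + 153) + 49) = 1/(-46 + 49) = 1/3 ≈ 0.33333)
-B = -1*1/3 = -1/3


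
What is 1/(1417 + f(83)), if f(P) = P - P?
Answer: 1/1417 ≈ 0.00070572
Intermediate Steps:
f(P) = 0
1/(1417 + f(83)) = 1/(1417 + 0) = 1/1417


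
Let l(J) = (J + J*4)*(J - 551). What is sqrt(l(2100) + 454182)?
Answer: sqrt(16718682) ≈ 4088.8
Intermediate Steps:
l(J) = 5*J*(-551 + J) (l(J) = (J + 4*J)*(-551 + J) = (5*J)*(-551 + J) = 5*J*(-551 + J))
sqrt(l(2100) + 454182) = sqrt(5*2100*(-551 + 2100) + 454182) = sqrt(5*2100*1549 + 454182) = sqrt(16264500 + 454182) = sqrt(16718682)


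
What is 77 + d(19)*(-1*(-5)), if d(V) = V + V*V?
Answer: 1977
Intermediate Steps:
d(V) = V + V²
77 + d(19)*(-1*(-5)) = 77 + (19*(1 + 19))*(-1*(-5)) = 77 + (19*20)*5 = 77 + 380*5 = 77 + 1900 = 1977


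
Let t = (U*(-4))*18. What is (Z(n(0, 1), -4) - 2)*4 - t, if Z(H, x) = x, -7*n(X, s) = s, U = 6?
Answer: 408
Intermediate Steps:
n(X, s) = -s/7
t = -432 (t = (6*(-4))*18 = -24*18 = -432)
(Z(n(0, 1), -4) - 2)*4 - t = (-4 - 2)*4 - 1*(-432) = -6*4 + 432 = -24 + 432 = 408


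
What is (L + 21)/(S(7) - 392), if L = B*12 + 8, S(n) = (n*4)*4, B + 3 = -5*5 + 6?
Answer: 47/56 ≈ 0.83929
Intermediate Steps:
B = -22 (B = -3 + (-5*5 + 6) = -3 + (-25 + 6) = -3 - 19 = -22)
S(n) = 16*n (S(n) = (4*n)*4 = 16*n)
L = -256 (L = -22*12 + 8 = -264 + 8 = -256)
(L + 21)/(S(7) - 392) = (-256 + 21)/(16*7 - 392) = -235/(112 - 392) = -235/(-280) = -235*(-1/280) = 47/56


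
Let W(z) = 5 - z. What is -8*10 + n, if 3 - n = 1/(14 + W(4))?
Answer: -1156/15 ≈ -77.067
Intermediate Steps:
n = 44/15 (n = 3 - 1/(14 + (5 - 1*4)) = 3 - 1/(14 + (5 - 4)) = 3 - 1/(14 + 1) = 3 - 1/15 = 44/15 ≈ 2.9333)
-8*10 + n = -8*10 + 44/15 = -80 + 44/15 = -1156/15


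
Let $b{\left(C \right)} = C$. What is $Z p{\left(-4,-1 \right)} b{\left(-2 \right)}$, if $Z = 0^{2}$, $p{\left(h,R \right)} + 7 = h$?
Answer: $0$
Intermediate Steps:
$p{\left(h,R \right)} = -7 + h$
$Z = 0$
$Z p{\left(-4,-1 \right)} b{\left(-2 \right)} = 0 \left(-7 - 4\right) \left(-2\right) = 0 \left(-11\right) \left(-2\right) = 0 \left(-2\right) = 0$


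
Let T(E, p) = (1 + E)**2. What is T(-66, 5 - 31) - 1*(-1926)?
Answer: 6151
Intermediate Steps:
T(-66, 5 - 31) - 1*(-1926) = (1 - 66)**2 - 1*(-1926) = (-65)**2 + 1926 = 4225 + 1926 = 6151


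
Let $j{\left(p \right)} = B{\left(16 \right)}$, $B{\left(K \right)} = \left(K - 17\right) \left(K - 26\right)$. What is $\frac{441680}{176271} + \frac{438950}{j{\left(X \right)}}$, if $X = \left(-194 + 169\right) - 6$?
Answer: $\frac{7737857225}{176271} \approx 43898.0$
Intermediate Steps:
$X = -31$ ($X = -25 - 6 = -31$)
$B{\left(K \right)} = \left(-26 + K\right) \left(-17 + K\right)$ ($B{\left(K \right)} = \left(-17 + K\right) \left(-26 + K\right) = \left(-26 + K\right) \left(-17 + K\right)$)
$j{\left(p \right)} = 10$ ($j{\left(p \right)} = 442 + 16^{2} - 688 = 442 + 256 - 688 = 10$)
$\frac{441680}{176271} + \frac{438950}{j{\left(X \right)}} = \frac{441680}{176271} + \frac{438950}{10} = 441680 \cdot \frac{1}{176271} + 438950 \cdot \frac{1}{10} = \frac{441680}{176271} + 43895 = \frac{7737857225}{176271}$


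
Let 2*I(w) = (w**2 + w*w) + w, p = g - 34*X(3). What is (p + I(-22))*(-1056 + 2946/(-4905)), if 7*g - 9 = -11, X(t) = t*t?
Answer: -672013838/3815 ≈ -1.7615e+5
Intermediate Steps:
X(t) = t**2
g = -2/7 (g = 9/7 + (1/7)*(-11) = 9/7 - 11/7 = -2/7 ≈ -0.28571)
p = -2144/7 (p = -2/7 - 34*3**2 = -2/7 - 34*9 = -2/7 - 306 = -2144/7 ≈ -306.29)
I(w) = w**2 + w/2 (I(w) = ((w**2 + w*w) + w)/2 = ((w**2 + w**2) + w)/2 = (2*w**2 + w)/2 = (w + 2*w**2)/2 = w**2 + w/2)
(p + I(-22))*(-1056 + 2946/(-4905)) = (-2144/7 - 22*(1/2 - 22))*(-1056 + 2946/(-4905)) = (-2144/7 - 22*(-43/2))*(-1056 + 2946*(-1/4905)) = (-2144/7 + 473)*(-1056 - 982/1635) = (1167/7)*(-1727542/1635) = -672013838/3815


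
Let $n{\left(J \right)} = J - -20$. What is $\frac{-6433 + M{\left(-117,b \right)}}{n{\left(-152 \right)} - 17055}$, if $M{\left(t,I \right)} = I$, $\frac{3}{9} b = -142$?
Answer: $\frac{6859}{17187} \approx 0.39908$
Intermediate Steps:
$b = -426$ ($b = 3 \left(-142\right) = -426$)
$n{\left(J \right)} = 20 + J$ ($n{\left(J \right)} = J + 20 = 20 + J$)
$\frac{-6433 + M{\left(-117,b \right)}}{n{\left(-152 \right)} - 17055} = \frac{-6433 - 426}{\left(20 - 152\right) - 17055} = - \frac{6859}{-132 - 17055} = - \frac{6859}{-17187} = \left(-6859\right) \left(- \frac{1}{17187}\right) = \frac{6859}{17187}$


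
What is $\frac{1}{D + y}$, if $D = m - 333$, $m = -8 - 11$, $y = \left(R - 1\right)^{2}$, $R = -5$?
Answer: $- \frac{1}{316} \approx -0.0031646$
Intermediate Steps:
$y = 36$ ($y = \left(-5 - 1\right)^{2} = \left(-6\right)^{2} = 36$)
$m = -19$ ($m = -8 - 11 = -19$)
$D = -352$ ($D = -19 - 333 = -352$)
$\frac{1}{D + y} = \frac{1}{-352 + 36} = \frac{1}{-316} = - \frac{1}{316}$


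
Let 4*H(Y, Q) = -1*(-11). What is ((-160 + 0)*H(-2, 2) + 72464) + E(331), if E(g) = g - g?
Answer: 72024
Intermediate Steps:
H(Y, Q) = 11/4 (H(Y, Q) = (-1*(-11))/4 = (1/4)*11 = 11/4)
E(g) = 0
((-160 + 0)*H(-2, 2) + 72464) + E(331) = ((-160 + 0)*(11/4) + 72464) + 0 = (-160*11/4 + 72464) + 0 = (-440 + 72464) + 0 = 72024 + 0 = 72024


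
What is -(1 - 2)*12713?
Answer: 12713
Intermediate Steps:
-(1 - 2)*12713 = -1*(-1)*12713 = 1*12713 = 12713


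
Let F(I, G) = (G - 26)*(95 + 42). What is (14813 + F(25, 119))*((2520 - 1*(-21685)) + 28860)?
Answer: 1462153010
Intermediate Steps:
F(I, G) = -3562 + 137*G (F(I, G) = (-26 + G)*137 = -3562 + 137*G)
(14813 + F(25, 119))*((2520 - 1*(-21685)) + 28860) = (14813 + (-3562 + 137*119))*((2520 - 1*(-21685)) + 28860) = (14813 + (-3562 + 16303))*((2520 + 21685) + 28860) = (14813 + 12741)*(24205 + 28860) = 27554*53065 = 1462153010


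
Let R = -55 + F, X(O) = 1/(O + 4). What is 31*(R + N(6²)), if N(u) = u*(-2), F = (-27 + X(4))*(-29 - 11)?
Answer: 29388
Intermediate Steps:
X(O) = 1/(4 + O)
F = 1075 (F = (-27 + 1/(4 + 4))*(-29 - 11) = (-27 + 1/8)*(-40) = (-27 + ⅛)*(-40) = -215/8*(-40) = 1075)
N(u) = -2*u
R = 1020 (R = -55 + 1075 = 1020)
31*(R + N(6²)) = 31*(1020 - 2*6²) = 31*(1020 - 2*36) = 31*(1020 - 72) = 31*948 = 29388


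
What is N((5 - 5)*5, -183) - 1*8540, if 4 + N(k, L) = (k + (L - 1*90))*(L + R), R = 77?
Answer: 20394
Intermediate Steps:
N(k, L) = -4 + (77 + L)*(-90 + L + k) (N(k, L) = -4 + (k + (L - 1*90))*(L + 77) = -4 + (k + (L - 90))*(77 + L) = -4 + (k + (-90 + L))*(77 + L) = -4 + (-90 + L + k)*(77 + L) = -4 + (77 + L)*(-90 + L + k))
N((5 - 5)*5, -183) - 1*8540 = (-6934 + (-183)**2 - 13*(-183) + 77*((5 - 5)*5) - 183*(5 - 5)*5) - 1*8540 = (-6934 + 33489 + 2379 + 77*(0*5) - 0*5) - 8540 = (-6934 + 33489 + 2379 + 77*0 - 183*0) - 8540 = (-6934 + 33489 + 2379 + 0 + 0) - 8540 = 28934 - 8540 = 20394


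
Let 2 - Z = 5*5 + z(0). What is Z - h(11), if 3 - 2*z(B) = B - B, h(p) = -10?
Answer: -29/2 ≈ -14.500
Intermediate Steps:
z(B) = 3/2 (z(B) = 3/2 - (B - B)/2 = 3/2 - 1/2*0 = 3/2 + 0 = 3/2)
Z = -49/2 (Z = 2 - (5*5 + 3/2) = 2 - (25 + 3/2) = 2 - 1*53/2 = 2 - 53/2 = -49/2 ≈ -24.500)
Z - h(11) = -49/2 - 1*(-10) = -49/2 + 10 = -29/2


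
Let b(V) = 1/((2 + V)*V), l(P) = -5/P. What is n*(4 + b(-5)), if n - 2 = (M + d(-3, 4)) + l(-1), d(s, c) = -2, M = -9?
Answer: -244/15 ≈ -16.267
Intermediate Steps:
n = -4 (n = 2 + ((-9 - 2) - 5/(-1)) = 2 + (-11 - 5*(-1)) = 2 + (-11 + 5) = 2 - 6 = -4)
b(V) = 1/(V*(2 + V))
n*(4 + b(-5)) = -4*(4 + 1/((-5)*(2 - 5))) = -4*(4 - 1/5/(-3)) = -4*(4 - 1/5*(-1/3)) = -4*(4 + 1/15) = -4*61/15 = -244/15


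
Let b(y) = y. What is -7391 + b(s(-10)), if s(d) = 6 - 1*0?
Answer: -7385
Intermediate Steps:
s(d) = 6 (s(d) = 6 + 0 = 6)
-7391 + b(s(-10)) = -7391 + 6 = -7385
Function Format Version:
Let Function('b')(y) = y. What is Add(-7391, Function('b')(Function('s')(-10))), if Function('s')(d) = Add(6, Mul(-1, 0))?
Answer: -7385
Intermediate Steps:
Function('s')(d) = 6 (Function('s')(d) = Add(6, 0) = 6)
Add(-7391, Function('b')(Function('s')(-10))) = Add(-7391, 6) = -7385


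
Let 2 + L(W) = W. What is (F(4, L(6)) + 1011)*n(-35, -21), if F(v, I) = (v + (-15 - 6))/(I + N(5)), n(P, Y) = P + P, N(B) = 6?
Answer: -70651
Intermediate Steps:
n(P, Y) = 2*P
L(W) = -2 + W
F(v, I) = (-21 + v)/(6 + I) (F(v, I) = (v + (-15 - 6))/(I + 6) = (v - 21)/(6 + I) = (-21 + v)/(6 + I))
(F(4, L(6)) + 1011)*n(-35, -21) = ((-21 + 4)/(6 + (-2 + 6)) + 1011)*(2*(-35)) = (-17/(6 + 4) + 1011)*(-70) = (-17/10 + 1011)*(-70) = (10093/10)*(-70) = -70651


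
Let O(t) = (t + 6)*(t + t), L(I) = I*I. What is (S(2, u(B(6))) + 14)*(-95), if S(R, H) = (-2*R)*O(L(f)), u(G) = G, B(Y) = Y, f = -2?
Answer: 29070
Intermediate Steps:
L(I) = I²
O(t) = 2*t*(6 + t) (O(t) = (6 + t)*(2*t) = 2*t*(6 + t))
S(R, H) = -160*R (S(R, H) = (-2*R)*(2*(-2)²*(6 + (-2)²)) = (-2*R)*(2*4*(6 + 4)) = (-2*R)*(2*4*10) = -2*R*80 = -160*R)
(S(2, u(B(6))) + 14)*(-95) = (-160*2 + 14)*(-95) = (-320 + 14)*(-95) = -306*(-95) = 29070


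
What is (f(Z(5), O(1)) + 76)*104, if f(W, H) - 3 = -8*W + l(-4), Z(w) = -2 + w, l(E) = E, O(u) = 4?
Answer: 5304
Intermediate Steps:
f(W, H) = -1 - 8*W (f(W, H) = 3 + (-8*W - 4) = 3 + (-4 - 8*W) = -1 - 8*W)
(f(Z(5), O(1)) + 76)*104 = ((-1 - 8*(-2 + 5)) + 76)*104 = ((-1 - 8*3) + 76)*104 = ((-1 - 24) + 76)*104 = (-25 + 76)*104 = 51*104 = 5304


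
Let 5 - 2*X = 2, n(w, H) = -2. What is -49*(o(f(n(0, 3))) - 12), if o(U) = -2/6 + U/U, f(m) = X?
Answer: 1666/3 ≈ 555.33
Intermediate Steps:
X = 3/2 (X = 5/2 - 1/2*2 = 5/2 - 1 = 3/2 ≈ 1.5000)
f(m) = 3/2
o(U) = 2/3 (o(U) = -2*1/6 + 1 = -1/3 + 1 = 2/3)
-49*(o(f(n(0, 3))) - 12) = -49*(2/3 - 12) = -49*(-34/3) = 1666/3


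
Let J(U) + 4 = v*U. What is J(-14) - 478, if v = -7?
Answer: -384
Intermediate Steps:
J(U) = -4 - 7*U
J(-14) - 478 = (-4 - 7*(-14)) - 478 = (-4 + 98) - 478 = 94 - 478 = -384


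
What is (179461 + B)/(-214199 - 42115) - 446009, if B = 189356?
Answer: -38106239881/85438 ≈ -4.4601e+5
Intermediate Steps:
(179461 + B)/(-214199 - 42115) - 446009 = (179461 + 189356)/(-214199 - 42115) - 446009 = 368817/(-256314) - 446009 = 368817*(-1/256314) - 446009 = -122939/85438 - 446009 = -38106239881/85438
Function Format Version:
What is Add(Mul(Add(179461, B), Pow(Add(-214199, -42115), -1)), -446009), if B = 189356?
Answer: Rational(-38106239881, 85438) ≈ -4.4601e+5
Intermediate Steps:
Add(Mul(Add(179461, B), Pow(Add(-214199, -42115), -1)), -446009) = Add(Mul(Add(179461, 189356), Pow(Add(-214199, -42115), -1)), -446009) = Add(Mul(368817, Pow(-256314, -1)), -446009) = Add(Mul(368817, Rational(-1, 256314)), -446009) = Add(Rational(-122939, 85438), -446009) = Rational(-38106239881, 85438)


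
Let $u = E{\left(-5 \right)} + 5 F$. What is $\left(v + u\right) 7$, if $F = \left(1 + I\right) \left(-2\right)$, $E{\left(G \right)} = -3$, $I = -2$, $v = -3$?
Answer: $28$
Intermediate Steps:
$F = 2$ ($F = \left(1 - 2\right) \left(-2\right) = \left(-1\right) \left(-2\right) = 2$)
$u = 7$ ($u = -3 + 5 \cdot 2 = -3 + 10 = 7$)
$\left(v + u\right) 7 = \left(-3 + 7\right) 7 = 4 \cdot 7 = 28$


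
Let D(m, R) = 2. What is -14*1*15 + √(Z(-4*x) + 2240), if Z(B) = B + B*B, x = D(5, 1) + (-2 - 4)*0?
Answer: -210 + 2*√574 ≈ -162.08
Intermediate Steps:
x = 2 (x = 2 + (-2 - 4)*0 = 2 - 6*0 = 2 + 0 = 2)
Z(B) = B + B²
-14*1*15 + √(Z(-4*x) + 2240) = -14*1*15 + √((-4*2)*(1 - 4*2) + 2240) = -14*15 + √(-8*(1 - 8) + 2240) = -210 + √(-8*(-7) + 2240) = -210 + √(56 + 2240) = -210 + √2296 = -210 + 2*√574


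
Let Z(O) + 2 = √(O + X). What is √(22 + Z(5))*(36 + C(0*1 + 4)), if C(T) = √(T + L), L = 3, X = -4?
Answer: √21*(36 + √7) ≈ 177.10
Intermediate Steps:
Z(O) = -2 + √(-4 + O) (Z(O) = -2 + √(O - 4) = -2 + √(-4 + O))
C(T) = √(3 + T) (C(T) = √(T + 3) = √(3 + T))
√(22 + Z(5))*(36 + C(0*1 + 4)) = √(22 + (-2 + √(-4 + 5)))*(36 + √(3 + (0*1 + 4))) = √(22 + (-2 + √1))*(36 + √(3 + (0 + 4))) = √(22 + (-2 + 1))*(36 + √(3 + 4)) = √(22 - 1)*(36 + √7) = √21*(36 + √7)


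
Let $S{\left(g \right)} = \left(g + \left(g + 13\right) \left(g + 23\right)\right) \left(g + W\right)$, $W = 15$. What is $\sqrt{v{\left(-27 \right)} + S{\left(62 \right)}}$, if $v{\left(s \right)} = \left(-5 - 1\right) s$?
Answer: $\sqrt{495811} \approx 704.14$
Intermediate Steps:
$v{\left(s \right)} = - 6 s$
$S{\left(g \right)} = \left(15 + g\right) \left(g + \left(13 + g\right) \left(23 + g\right)\right)$ ($S{\left(g \right)} = \left(g + \left(g + 13\right) \left(g + 23\right)\right) \left(g + 15\right) = \left(g + \left(13 + g\right) \left(23 + g\right)\right) \left(15 + g\right) = \left(15 + g\right) \left(g + \left(13 + g\right) \left(23 + g\right)\right)$)
$\sqrt{v{\left(-27 \right)} + S{\left(62 \right)}} = \sqrt{\left(-6\right) \left(-27\right) + \left(4485 + 62^{3} + 52 \cdot 62^{2} + 854 \cdot 62\right)} = \sqrt{162 + \left(4485 + 238328 + 52 \cdot 3844 + 52948\right)} = \sqrt{162 + \left(4485 + 238328 + 199888 + 52948\right)} = \sqrt{162 + 495649} = \sqrt{495811}$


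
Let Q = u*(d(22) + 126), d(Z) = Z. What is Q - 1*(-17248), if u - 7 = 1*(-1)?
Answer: 18136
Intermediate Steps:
u = 6 (u = 7 + 1*(-1) = 7 - 1 = 6)
Q = 888 (Q = 6*(22 + 126) = 6*148 = 888)
Q - 1*(-17248) = 888 - 1*(-17248) = 888 + 17248 = 18136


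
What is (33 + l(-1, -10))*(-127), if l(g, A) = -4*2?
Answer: -3175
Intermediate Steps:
l(g, A) = -8
(33 + l(-1, -10))*(-127) = (33 - 8)*(-127) = 25*(-127) = -3175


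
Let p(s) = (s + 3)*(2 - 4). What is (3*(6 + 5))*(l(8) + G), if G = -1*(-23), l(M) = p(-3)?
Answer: 759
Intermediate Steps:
p(s) = -6 - 2*s (p(s) = (3 + s)*(-2) = -6 - 2*s)
l(M) = 0 (l(M) = -6 - 2*(-3) = -6 + 6 = 0)
G = 23
(3*(6 + 5))*(l(8) + G) = (3*(6 + 5))*(0 + 23) = (3*11)*23 = 33*23 = 759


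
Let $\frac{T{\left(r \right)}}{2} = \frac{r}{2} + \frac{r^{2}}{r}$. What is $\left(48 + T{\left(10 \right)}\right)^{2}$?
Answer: $6084$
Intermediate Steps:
$T{\left(r \right)} = 3 r$ ($T{\left(r \right)} = 2 \left(\frac{r}{2} + \frac{r^{2}}{r}\right) = 2 \left(r \frac{1}{2} + r\right) = 2 \left(\frac{r}{2} + r\right) = 2 \frac{3 r}{2} = 3 r$)
$\left(48 + T{\left(10 \right)}\right)^{2} = \left(48 + 3 \cdot 10\right)^{2} = \left(48 + 30\right)^{2} = 78^{2} = 6084$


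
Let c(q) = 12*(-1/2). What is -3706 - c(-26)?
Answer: -3700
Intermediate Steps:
c(q) = -6 (c(q) = 12*(-1*½) = 12*(-½) = -6)
-3706 - c(-26) = -3706 - 1*(-6) = -3706 + 6 = -3700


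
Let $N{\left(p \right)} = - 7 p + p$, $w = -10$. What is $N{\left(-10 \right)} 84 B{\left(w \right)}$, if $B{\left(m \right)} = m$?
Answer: $-50400$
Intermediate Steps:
$N{\left(p \right)} = - 6 p$
$N{\left(-10 \right)} 84 B{\left(w \right)} = \left(-6\right) \left(-10\right) 84 \left(-10\right) = 60 \cdot 84 \left(-10\right) = 5040 \left(-10\right) = -50400$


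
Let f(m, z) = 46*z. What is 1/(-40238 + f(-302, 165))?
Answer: -1/32648 ≈ -3.0630e-5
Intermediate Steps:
1/(-40238 + f(-302, 165)) = 1/(-40238 + 46*165) = 1/(-40238 + 7590) = 1/(-32648) = -1/32648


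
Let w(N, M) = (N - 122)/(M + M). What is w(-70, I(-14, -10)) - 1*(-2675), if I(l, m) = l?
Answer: 18773/7 ≈ 2681.9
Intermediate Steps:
w(N, M) = (-122 + N)/(2*M) (w(N, M) = (-122 + N)/((2*M)) = (-122 + N)*(1/(2*M)) = (-122 + N)/(2*M))
w(-70, I(-14, -10)) - 1*(-2675) = (1/2)*(-122 - 70)/(-14) - 1*(-2675) = (1/2)*(-1/14)*(-192) + 2675 = 48/7 + 2675 = 18773/7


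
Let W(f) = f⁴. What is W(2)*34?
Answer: 544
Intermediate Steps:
W(2)*34 = 2⁴*34 = 16*34 = 544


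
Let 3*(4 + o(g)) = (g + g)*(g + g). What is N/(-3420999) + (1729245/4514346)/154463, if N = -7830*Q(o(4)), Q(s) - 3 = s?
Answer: 100291741093405/2154887660093886 ≈ 0.046542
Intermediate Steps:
o(g) = -4 + 4*g**2/3 (o(g) = -4 + ((g + g)*(g + g))/3 = -4 + ((2*g)*(2*g))/3 = -4 + (4*g**2)/3 = -4 + 4*g**2/3)
Q(s) = 3 + s
N = -159210 (N = -7830*(3 + (-4 + (4/3)*4**2)) = -7830*(3 + (-4 + (4/3)*16)) = -7830*(3 + (-4 + 64/3)) = -7830*(3 + 52/3) = -7830*61/3 = -159210)
N/(-3420999) + (1729245/4514346)/154463 = -159210/(-3420999) + (1729245/4514346)/154463 = -159210*(-1/3420999) + (1729245*(1/4514346))*(1/154463) = 17690/380111 + (576415/1504782)*(1/154463) = 17690/380111 + 576415/232433142066 = 100291741093405/2154887660093886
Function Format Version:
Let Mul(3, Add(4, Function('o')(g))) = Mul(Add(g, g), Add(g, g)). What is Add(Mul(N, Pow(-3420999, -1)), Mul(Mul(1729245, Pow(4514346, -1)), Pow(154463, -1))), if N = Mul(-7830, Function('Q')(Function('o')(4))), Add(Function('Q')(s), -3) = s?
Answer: Rational(100291741093405, 2154887660093886) ≈ 0.046542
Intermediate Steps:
Function('o')(g) = Add(-4, Mul(Rational(4, 3), Pow(g, 2))) (Function('o')(g) = Add(-4, Mul(Rational(1, 3), Mul(Add(g, g), Add(g, g)))) = Add(-4, Mul(Rational(1, 3), Mul(Mul(2, g), Mul(2, g)))) = Add(-4, Mul(Rational(1, 3), Mul(4, Pow(g, 2)))) = Add(-4, Mul(Rational(4, 3), Pow(g, 2))))
Function('Q')(s) = Add(3, s)
N = -159210 (N = Mul(-7830, Add(3, Add(-4, Mul(Rational(4, 3), Pow(4, 2))))) = Mul(-7830, Add(3, Add(-4, Mul(Rational(4, 3), 16)))) = Mul(-7830, Add(3, Add(-4, Rational(64, 3)))) = Mul(-7830, Add(3, Rational(52, 3))) = Mul(-7830, Rational(61, 3)) = -159210)
Add(Mul(N, Pow(-3420999, -1)), Mul(Mul(1729245, Pow(4514346, -1)), Pow(154463, -1))) = Add(Mul(-159210, Pow(-3420999, -1)), Mul(Mul(1729245, Pow(4514346, -1)), Pow(154463, -1))) = Add(Mul(-159210, Rational(-1, 3420999)), Mul(Mul(1729245, Rational(1, 4514346)), Rational(1, 154463))) = Add(Rational(17690, 380111), Mul(Rational(576415, 1504782), Rational(1, 154463))) = Add(Rational(17690, 380111), Rational(576415, 232433142066)) = Rational(100291741093405, 2154887660093886)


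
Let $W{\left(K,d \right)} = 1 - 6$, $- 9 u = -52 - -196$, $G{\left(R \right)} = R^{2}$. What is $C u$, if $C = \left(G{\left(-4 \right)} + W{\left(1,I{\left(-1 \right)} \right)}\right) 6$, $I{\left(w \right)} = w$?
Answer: $-1056$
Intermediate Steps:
$u = -16$ ($u = - \frac{-52 - -196}{9} = - \frac{-52 + 196}{9} = \left(- \frac{1}{9}\right) 144 = -16$)
$W{\left(K,d \right)} = -5$ ($W{\left(K,d \right)} = 1 - 6 = -5$)
$C = 66$ ($C = \left(\left(-4\right)^{2} - 5\right) 6 = \left(16 - 5\right) 6 = 11 \cdot 6 = 66$)
$C u = 66 \left(-16\right) = -1056$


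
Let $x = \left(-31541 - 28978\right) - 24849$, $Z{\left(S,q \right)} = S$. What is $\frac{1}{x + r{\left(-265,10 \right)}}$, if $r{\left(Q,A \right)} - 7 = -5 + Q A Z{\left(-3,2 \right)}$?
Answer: $- \frac{1}{77416} \approx -1.2917 \cdot 10^{-5}$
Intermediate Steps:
$r{\left(Q,A \right)} = 2 - 3 A Q$ ($r{\left(Q,A \right)} = 7 + \left(-5 + Q A \left(-3\right)\right) = 7 + \left(-5 + A Q \left(-3\right)\right) = 7 - \left(5 + 3 A Q\right) = 2 - 3 A Q$)
$x = -85368$ ($x = -60519 - 24849 = -85368$)
$\frac{1}{x + r{\left(-265,10 \right)}} = \frac{1}{-85368 - \left(-2 + 30 \left(-265\right)\right)} = \frac{1}{-85368 + \left(2 + 7950\right)} = \frac{1}{-85368 + 7952} = \frac{1}{-77416} = - \frac{1}{77416}$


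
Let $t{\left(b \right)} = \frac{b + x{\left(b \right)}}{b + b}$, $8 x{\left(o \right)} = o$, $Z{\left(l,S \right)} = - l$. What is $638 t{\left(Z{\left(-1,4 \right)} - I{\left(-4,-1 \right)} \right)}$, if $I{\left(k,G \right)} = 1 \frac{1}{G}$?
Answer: $\frac{2871}{8} \approx 358.88$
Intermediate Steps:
$I{\left(k,G \right)} = \frac{1}{G}$
$x{\left(o \right)} = \frac{o}{8}$
$t{\left(b \right)} = \frac{9}{16}$ ($t{\left(b \right)} = \frac{b + \frac{b}{8}}{b + b} = \frac{\frac{9}{8} b}{2 b} = \frac{9 b}{8} \frac{1}{2 b} = \frac{9}{16}$)
$638 t{\left(Z{\left(-1,4 \right)} - I{\left(-4,-1 \right)} \right)} = 638 \cdot \frac{9}{16} = \frac{2871}{8}$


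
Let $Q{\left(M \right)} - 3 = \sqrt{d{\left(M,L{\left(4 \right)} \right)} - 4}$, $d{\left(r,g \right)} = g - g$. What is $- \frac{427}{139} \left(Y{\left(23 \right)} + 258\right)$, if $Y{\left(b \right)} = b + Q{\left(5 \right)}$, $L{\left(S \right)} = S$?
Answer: $- \frac{121268}{139} - \frac{854 i}{139} \approx -872.43 - 6.1439 i$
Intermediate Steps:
$d{\left(r,g \right)} = 0$
$Q{\left(M \right)} = 3 + 2 i$ ($Q{\left(M \right)} = 3 + \sqrt{0 - 4} = 3 + \sqrt{-4} = 3 + 2 i$)
$Y{\left(b \right)} = 3 + b + 2 i$ ($Y{\left(b \right)} = b + \left(3 + 2 i\right) = 3 + b + 2 i$)
$- \frac{427}{139} \left(Y{\left(23 \right)} + 258\right) = - \frac{427}{139} \left(\left(3 + 23 + 2 i\right) + 258\right) = \left(-427\right) \frac{1}{139} \left(\left(26 + 2 i\right) + 258\right) = - \frac{427 \left(284 + 2 i\right)}{139} = - \frac{121268}{139} - \frac{854 i}{139}$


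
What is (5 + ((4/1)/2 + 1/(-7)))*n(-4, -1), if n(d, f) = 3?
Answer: 144/7 ≈ 20.571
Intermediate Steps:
(5 + ((4/1)/2 + 1/(-7)))*n(-4, -1) = (5 + ((4/1)/2 + 1/(-7)))*3 = (5 + ((4*1)*(½) + 1*(-⅐)))*3 = (5 + (4*(½) - ⅐))*3 = (5 + (2 - ⅐))*3 = (5 + 13/7)*3 = (48/7)*3 = 144/7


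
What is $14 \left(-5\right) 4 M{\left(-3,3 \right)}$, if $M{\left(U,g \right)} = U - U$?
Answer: $0$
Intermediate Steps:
$M{\left(U,g \right)} = 0$
$14 \left(-5\right) 4 M{\left(-3,3 \right)} = 14 \left(-5\right) 4 \cdot 0 = 14 \left(\left(-20\right) 0\right) = 14 \cdot 0 = 0$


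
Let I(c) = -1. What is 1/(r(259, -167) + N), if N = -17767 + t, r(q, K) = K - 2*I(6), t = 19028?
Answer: 1/1096 ≈ 0.00091241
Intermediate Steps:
r(q, K) = 2 + K (r(q, K) = K - 2*(-1) = K + 2 = 2 + K)
N = 1261 (N = -17767 + 19028 = 1261)
1/(r(259, -167) + N) = 1/((2 - 167) + 1261) = 1/(-165 + 1261) = 1/1096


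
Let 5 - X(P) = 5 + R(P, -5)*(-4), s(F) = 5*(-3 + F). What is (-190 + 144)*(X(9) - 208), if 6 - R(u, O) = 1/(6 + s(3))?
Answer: 25484/3 ≈ 8494.7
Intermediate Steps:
s(F) = -15 + 5*F
R(u, O) = 35/6 (R(u, O) = 6 - 1/(6 + (-15 + 5*3)) = 6 - 1/(6 + (-15 + 15)) = 6 - 1/(6 + 0) = 6 - 1/6 = 35/6)
X(P) = 70/3 (X(P) = 5 - (5 + (35/6)*(-4)) = 5 - (5 - 70/3) = 5 - 1*(-55/3) = 5 + 55/3 = 70/3)
(-190 + 144)*(X(9) - 208) = (-190 + 144)*(70/3 - 208) = -46*(-554/3) = 25484/3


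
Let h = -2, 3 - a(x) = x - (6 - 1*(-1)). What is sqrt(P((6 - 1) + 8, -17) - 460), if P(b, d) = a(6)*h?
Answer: 6*I*sqrt(13) ≈ 21.633*I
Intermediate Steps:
a(x) = 10 - x (a(x) = 3 - (x - (6 - 1*(-1))) = 3 - (x - (6 + 1)) = 3 - (x - 1*7) = 3 - (x - 7) = 3 - (-7 + x) = 3 + (7 - x) = 10 - x)
P(b, d) = -8 (P(b, d) = (10 - 1*6)*(-2) = (10 - 6)*(-2) = 4*(-2) = -8)
sqrt(P((6 - 1) + 8, -17) - 460) = sqrt(-8 - 460) = sqrt(-468) = 6*I*sqrt(13)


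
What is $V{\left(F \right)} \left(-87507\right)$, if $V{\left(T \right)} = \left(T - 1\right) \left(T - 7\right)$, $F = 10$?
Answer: $-2362689$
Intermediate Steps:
$V{\left(T \right)} = \left(-1 + T\right) \left(-7 + T\right)$
$V{\left(F \right)} \left(-87507\right) = \left(7 + 10^{2} - 80\right) \left(-87507\right) = \left(7 + 100 - 80\right) \left(-87507\right) = 27 \left(-87507\right) = -2362689$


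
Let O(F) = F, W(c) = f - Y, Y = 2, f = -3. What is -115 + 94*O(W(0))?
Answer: -585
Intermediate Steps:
W(c) = -5 (W(c) = -3 - 1*2 = -3 - 2 = -5)
-115 + 94*O(W(0)) = -115 + 94*(-5) = -115 - 470 = -585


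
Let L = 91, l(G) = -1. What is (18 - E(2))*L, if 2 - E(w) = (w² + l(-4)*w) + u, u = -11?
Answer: 637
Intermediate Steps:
E(w) = 13 + w - w² (E(w) = 2 - ((w² - w) - 11) = 2 - (-11 + w² - w) = 2 + (11 + w - w²) = 13 + w - w²)
(18 - E(2))*L = (18 - (13 + 2 - 1*2²))*91 = (18 - (13 + 2 - 1*4))*91 = (18 - (13 + 2 - 4))*91 = (18 - 1*11)*91 = (18 - 11)*91 = 7*91 = 637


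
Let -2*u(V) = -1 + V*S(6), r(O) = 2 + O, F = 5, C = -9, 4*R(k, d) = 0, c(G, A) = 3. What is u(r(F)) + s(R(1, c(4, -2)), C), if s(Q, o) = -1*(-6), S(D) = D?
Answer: -29/2 ≈ -14.500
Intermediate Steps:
R(k, d) = 0 (R(k, d) = (1/4)*0 = 0)
s(Q, o) = 6
u(V) = 1/2 - 3*V (u(V) = -(-1 + V*6)/2 = -(-1 + 6*V)/2 = 1/2 - 3*V)
u(r(F)) + s(R(1, c(4, -2)), C) = (1/2 - 3*(2 + 5)) + 6 = (1/2 - 3*7) + 6 = (1/2 - 21) + 6 = -41/2 + 6 = -29/2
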